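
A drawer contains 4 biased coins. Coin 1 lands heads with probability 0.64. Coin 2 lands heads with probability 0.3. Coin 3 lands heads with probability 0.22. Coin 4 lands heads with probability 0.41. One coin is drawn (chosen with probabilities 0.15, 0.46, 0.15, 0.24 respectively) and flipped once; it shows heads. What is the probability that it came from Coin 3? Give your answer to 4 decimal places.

P(heads|C1) = 0.64; P(heads|C2) = 0.3; P(heads|C3) = 0.22; P(heads|C4) = 0.41.
Prior × likelihood for each source: 0.15·0.64=0.09600, 0.46·0.3=0.1380, 0.15·0.22=0.03300, 0.24·0.41=0.09840. Summing gives P(heads) = 0.36540.
P(Coin 3 | heads) = 0.03300 / 0.36540 = 0.0903.

Posterior probability ≈ 0.0903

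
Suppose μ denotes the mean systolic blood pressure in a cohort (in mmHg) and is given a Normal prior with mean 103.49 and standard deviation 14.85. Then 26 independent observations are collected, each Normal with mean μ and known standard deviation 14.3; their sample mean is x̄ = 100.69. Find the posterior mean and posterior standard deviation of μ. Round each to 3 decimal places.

Prior precision 1/τ₀² = 1/14.85² = 0.00453468; data precision n/σ² = 26/14.3² = 0.127146.
Posterior precision = 0.00453468 + 0.127146 = 0.131680, giving posterior SD = 1/√0.131680 = 2.756.
Posterior mean = (0.00453468·103.49 + 0.127146·100.69) / 0.131680 = 100.786.

Posterior mean ≈ 100.786; posterior SD ≈ 2.756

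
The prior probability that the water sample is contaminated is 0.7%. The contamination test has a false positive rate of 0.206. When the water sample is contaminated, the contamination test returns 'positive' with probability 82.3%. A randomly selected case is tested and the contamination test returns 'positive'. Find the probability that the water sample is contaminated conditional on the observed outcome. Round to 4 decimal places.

Let H be the event that the water sample is contaminated. P(H) = 0.007, so P(¬H) = 0.993. With E the 'positive' result, P(E|H) = 0.823 and P(E|¬H) = 0.206.
P(E) = 0.823·0.007 + 0.206·0.993 = 0.0057610 + 0.20456 = 0.21032.
By Bayes' theorem, P(H|E) = 0.0057610 / 0.21032 = 0.0274.

P(H | E) ≈ 0.0274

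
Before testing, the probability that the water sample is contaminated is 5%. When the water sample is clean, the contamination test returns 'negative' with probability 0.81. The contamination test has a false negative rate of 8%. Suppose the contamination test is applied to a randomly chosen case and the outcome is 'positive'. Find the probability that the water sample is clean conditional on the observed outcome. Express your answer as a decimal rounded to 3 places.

Write H for 'the water sample is contaminated'. Prior odds H:¬H = 0.05/0.95 = 0.052632. For the 'positive' outcome, the likelihood ratio is 0.92/0.19 = 4.8421.
Posterior odds = 0.052632 × 4.8421 = 0.25485, so P(H|E) = 0.25485/(1+0.25485) = 0.203. Then P(¬H|E) = 1 − 0.203 = 0.797.

P(¬H | E) ≈ 0.797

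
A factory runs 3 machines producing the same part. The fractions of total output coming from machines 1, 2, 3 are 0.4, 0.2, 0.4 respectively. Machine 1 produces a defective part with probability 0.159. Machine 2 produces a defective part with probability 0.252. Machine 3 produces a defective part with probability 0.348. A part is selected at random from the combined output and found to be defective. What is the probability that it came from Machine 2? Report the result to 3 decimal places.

Posterior probability ≈ 0.199

Tabulate prior·likelihood by source: [1] prior 0.4, lik 0.159, product 0.06360; [2] prior 0.2, lik 0.252, product 0.05040; [3] prior 0.4, lik 0.348, product 0.1392.
Normalizing constant = 0.25320; the posterior for Machine 2 is its product over the sum, 0.05040/0.25320 = 0.199.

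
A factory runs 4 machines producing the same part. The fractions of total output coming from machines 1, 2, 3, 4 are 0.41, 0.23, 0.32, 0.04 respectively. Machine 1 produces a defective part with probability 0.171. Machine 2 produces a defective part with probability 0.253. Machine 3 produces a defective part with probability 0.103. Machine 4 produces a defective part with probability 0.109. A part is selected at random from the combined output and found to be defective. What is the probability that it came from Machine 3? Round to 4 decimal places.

P(defective|M1) = 0.171; P(defective|M2) = 0.253; P(defective|M3) = 0.103; P(defective|M4) = 0.109.
Prior × likelihood for each source: 0.41·0.171=0.07011, 0.23·0.253=0.05819, 0.32·0.103=0.03296, 0.04·0.109=0.004360. Summing gives P(defective) = 0.16562.
P(Machine 3 | defective) = 0.03296 / 0.16562 = 0.1990.

Posterior probability ≈ 0.1990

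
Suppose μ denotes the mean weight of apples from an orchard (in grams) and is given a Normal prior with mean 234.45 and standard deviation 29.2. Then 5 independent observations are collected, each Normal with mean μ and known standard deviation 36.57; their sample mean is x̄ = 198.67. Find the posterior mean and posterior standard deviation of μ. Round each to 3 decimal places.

Prior precision 1/τ₀² = 1/29.2² = 0.00117283; data precision n/σ² = 5/36.57² = 0.00373870.
Posterior precision = 0.00117283 + 0.00373870 = 0.00491152, giving posterior SD = 1/√0.00491152 = 14.269.
Posterior mean = (0.00117283·234.45 + 0.00373870·198.67) / 0.00491152 = 207.214.

Posterior mean ≈ 207.214; posterior SD ≈ 14.269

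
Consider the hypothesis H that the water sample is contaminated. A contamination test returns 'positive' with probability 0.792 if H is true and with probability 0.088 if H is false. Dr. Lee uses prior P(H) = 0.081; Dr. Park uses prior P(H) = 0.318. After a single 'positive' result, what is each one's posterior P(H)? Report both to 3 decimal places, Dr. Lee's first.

The likelihood ratio for a 'positive' result is 0.792/0.088 = 9.0000.
Dr. Lee: prior odds 0.081/0.919 = 0.088139; posterior odds 0.79325; posterior probability 0.442.
Dr. Park: prior odds 0.318/0.682 = 0.46628; posterior odds 4.1965; posterior probability 0.808.

Dr. Lee: 0.442; Dr. Park: 0.808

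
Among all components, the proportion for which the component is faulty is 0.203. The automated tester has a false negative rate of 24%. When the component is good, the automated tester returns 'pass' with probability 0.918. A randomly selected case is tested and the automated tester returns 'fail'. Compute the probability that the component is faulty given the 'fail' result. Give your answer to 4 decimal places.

Let H be the event that the component is faulty. P(H) = 0.203, so P(¬H) = 0.797. With E the 'fail' result, P(E|H) = 0.76 and P(E|¬H) = 0.082.
P(E) = 0.76·0.203 + 0.082·0.797 = 0.15428 + 0.065354 = 0.21963.
By Bayes' theorem, P(H|E) = 0.15428 / 0.21963 = 0.7024.

P(H | E) ≈ 0.7024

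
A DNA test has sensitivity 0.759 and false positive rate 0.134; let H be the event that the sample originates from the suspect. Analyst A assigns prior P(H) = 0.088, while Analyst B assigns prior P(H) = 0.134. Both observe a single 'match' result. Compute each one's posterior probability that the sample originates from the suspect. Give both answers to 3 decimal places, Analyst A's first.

The likelihood ratio for a 'match' result is 0.759/0.134 = 5.6642.
Analyst A: prior odds 0.088/0.912 = 0.096491; posterior odds 0.54654; posterior probability 0.353.
Analyst B: prior odds 0.134/0.866 = 0.15473; posterior odds 0.87644; posterior probability 0.467.

Analyst A: 0.353; Analyst B: 0.467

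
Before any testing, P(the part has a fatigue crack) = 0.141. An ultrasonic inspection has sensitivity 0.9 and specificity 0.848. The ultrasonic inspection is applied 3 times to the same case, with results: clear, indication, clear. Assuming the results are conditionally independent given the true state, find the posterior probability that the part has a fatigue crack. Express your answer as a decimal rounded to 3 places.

Posterior P(H) ≈ 0.013

With H the event that the part has a fatigue crack, the joint likelihood of the observed sequence is P(data|H) = 0.1·0.9·0.1 = 0.0090000 and P(data|¬H) = 0.848·0.152·0.848 = 0.10930.
Bayes: P(H|data) = 0.141·0.0090000 / (0.141·0.0090000 + 0.859·0.10930) = 0.0012690/0.095161 = 0.0133.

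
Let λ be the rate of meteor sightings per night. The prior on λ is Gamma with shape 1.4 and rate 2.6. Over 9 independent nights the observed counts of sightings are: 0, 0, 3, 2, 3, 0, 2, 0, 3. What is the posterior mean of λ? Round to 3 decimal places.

Posterior mean ≈ 1.241

The Poisson likelihood adds the total count to the shape and the number of exposure periods to the rate. Here ∑xᵢ = 13 and n = 9, so shape 1.4→14.4 and rate 2.6→11.6.
Posterior mean = shape/rate = 14.4/11.6 = 1.241.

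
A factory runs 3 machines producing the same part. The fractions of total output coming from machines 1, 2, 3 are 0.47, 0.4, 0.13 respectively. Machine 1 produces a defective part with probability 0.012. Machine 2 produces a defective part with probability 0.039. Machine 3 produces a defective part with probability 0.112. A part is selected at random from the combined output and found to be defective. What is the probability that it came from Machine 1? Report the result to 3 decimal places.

P(defective|M1) = 0.012; P(defective|M2) = 0.039; P(defective|M3) = 0.112.
Prior × likelihood for each source: 0.47·0.012=0.005640, 0.4·0.039=0.01560, 0.13·0.112=0.01456. Summing gives P(defective) = 0.035800.
P(Machine 1 | defective) = 0.005640 / 0.035800 = 0.158.

Posterior probability ≈ 0.158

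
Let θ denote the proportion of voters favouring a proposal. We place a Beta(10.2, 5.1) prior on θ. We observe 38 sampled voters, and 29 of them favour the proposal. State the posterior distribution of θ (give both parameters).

Posterior: Beta(39.2, 14.1)

The binomial likelihood is conjugate to the Beta prior: with 29 successes and 9 failures, the posterior is Beta(10.2+29, 5.1+9) = Beta(39.2, 14.1).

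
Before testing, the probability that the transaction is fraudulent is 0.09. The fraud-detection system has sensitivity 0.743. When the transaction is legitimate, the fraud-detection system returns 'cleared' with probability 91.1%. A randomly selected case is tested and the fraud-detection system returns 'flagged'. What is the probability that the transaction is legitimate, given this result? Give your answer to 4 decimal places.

P(¬H | E) ≈ 0.5477

Let H be the event that the transaction is fraudulent. P(H) = 0.09, so P(¬H) = 0.91. With E the 'flagged' result, P(E|H) = 0.743 and P(E|¬H) = 0.089.
P(E) = 0.743·0.09 + 0.089·0.91 = 0.066870 + 0.080990 = 0.14786.
By Bayes' theorem, P(H|E) = 0.066870 / 0.14786 = 0.4523. Hence P(¬H|E) = 1 − 0.4523 = 0.5477.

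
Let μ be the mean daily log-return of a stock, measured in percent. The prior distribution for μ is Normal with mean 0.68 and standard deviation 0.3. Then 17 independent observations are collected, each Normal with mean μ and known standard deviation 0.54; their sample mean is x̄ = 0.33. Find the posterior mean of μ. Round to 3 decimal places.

Prior precision 1/τ₀² = 1/0.3² = 11.1111; data precision n/σ² = 17/0.54² = 58.2990.
Posterior precision = 11.1111 + 58.2990 = 69.4102.
Posterior mean = (11.1111·0.68 + 58.2990·0.33) / 69.4102 = 0.386.

Posterior mean ≈ 0.386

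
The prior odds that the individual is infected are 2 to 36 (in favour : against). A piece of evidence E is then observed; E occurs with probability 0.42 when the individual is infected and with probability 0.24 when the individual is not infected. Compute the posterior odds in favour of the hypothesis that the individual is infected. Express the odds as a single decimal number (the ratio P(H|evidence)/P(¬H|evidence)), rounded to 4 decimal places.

Prior odds = 2/36 = 0.055556.
Likelihood ratio for E = 0.42/0.24 = 1.7500.
Posterior odds = prior odds × LR = 0.097222.

Posterior odds ≈ 0.0972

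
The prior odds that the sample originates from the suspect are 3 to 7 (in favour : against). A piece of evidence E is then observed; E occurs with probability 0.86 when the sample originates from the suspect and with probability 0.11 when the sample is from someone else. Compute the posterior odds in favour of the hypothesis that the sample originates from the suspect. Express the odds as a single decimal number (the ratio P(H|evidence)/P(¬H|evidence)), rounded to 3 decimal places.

Posterior odds ≈ 3.351

Prior odds = 3/7 = 0.42857. In log-odds, ln(0.42857) = -0.84730.
Add log likelihood ratio: ln(7.8182) = 2.0565.
Posterior log-odds = 1.2092, so posterior odds = exp(1.2092) = 3.3506.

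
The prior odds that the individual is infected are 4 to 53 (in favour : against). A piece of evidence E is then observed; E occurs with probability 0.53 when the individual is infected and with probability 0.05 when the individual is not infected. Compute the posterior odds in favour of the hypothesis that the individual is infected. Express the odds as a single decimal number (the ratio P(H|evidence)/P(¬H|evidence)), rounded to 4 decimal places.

Posterior odds ≈ 0.8000

Prior odds = 4/53 = 0.075472.
Likelihood ratio for E = 0.53/0.05 = 10.600.
Posterior odds = prior odds × LR = 0.80000.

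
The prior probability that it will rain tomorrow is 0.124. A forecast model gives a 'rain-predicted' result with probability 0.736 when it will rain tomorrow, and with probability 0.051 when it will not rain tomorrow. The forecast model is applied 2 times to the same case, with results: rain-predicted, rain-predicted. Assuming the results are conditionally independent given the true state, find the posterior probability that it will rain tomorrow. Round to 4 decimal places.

Let H be the event that it will rain tomorrow; start with P(H) = 0.124. P('rain-predicted'|H) = 0.736, P('rain-predicted'|¬H) = 0.051.
Update on result 1 ('rain-predicted'): P(H) ← 0.736·0.1240 / (0.736·0.1240 + 0.051·0.8760) = 0.091264/0.13594 = 0.6714.
Update on result 2 ('rain-predicted'): P(H) ← 0.736·0.6714 / (0.736·0.6714 + 0.051·0.3286) = 0.49412/0.51088 = 0.9672.

Posterior P(H) ≈ 0.9672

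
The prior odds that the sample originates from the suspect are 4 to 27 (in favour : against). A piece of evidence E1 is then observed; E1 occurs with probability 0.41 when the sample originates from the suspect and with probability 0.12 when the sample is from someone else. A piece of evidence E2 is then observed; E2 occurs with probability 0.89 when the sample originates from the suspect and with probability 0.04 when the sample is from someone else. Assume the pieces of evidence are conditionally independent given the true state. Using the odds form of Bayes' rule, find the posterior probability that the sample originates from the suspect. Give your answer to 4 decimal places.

Posterior probability ≈ 0.9184

Prior odds = 4/27 = 0.14815. In log-odds, ln(0.14815) = -1.9095.
Add log likelihood ratios: ln(3.4167) + ln(22.250) = 4.3310.
Posterior log-odds = 2.4215, so posterior odds = exp(2.4215) = 11.262. Converting, P(H|E) = 11.262/12.262 = 0.9184.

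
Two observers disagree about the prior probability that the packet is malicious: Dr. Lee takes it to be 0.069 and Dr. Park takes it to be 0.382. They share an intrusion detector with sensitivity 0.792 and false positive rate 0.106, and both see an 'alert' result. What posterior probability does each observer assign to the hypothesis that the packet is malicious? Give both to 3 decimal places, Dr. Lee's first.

P('+'|H) = 0.792, P('+'|¬H) = 0.106.
Dr. Lee: numerator 0.792·0.069 = 0.054648; evidence = 0.054648+0.106·0.931 = 0.15333; posterior = 0.356.
Dr. Park: numerator 0.792·0.382 = 0.30254; evidence = 0.30254+0.106·0.618 = 0.36805; posterior = 0.822.

Dr. Lee: 0.356; Dr. Park: 0.822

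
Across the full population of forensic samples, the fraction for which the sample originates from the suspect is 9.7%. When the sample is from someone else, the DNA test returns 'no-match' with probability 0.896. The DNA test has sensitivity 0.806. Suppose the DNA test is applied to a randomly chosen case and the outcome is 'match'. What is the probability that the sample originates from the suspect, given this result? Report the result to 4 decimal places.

P(H | E) ≈ 0.4543

Let H be the event that the sample originates from the suspect. P(H) = 0.097, so P(¬H) = 0.903. With E the 'match' result, P(E|H) = 0.806 and P(E|¬H) = 0.104.
P(E) = 0.806·0.097 + 0.104·0.903 = 0.078182 + 0.093912 = 0.17209.
By Bayes' theorem, P(H|E) = 0.078182 / 0.17209 = 0.4543.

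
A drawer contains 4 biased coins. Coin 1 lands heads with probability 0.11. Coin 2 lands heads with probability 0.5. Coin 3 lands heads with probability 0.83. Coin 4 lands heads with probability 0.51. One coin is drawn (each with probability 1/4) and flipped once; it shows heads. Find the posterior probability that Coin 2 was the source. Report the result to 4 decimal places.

P(heads|C1) = 0.11; P(heads|C2) = 0.5; P(heads|C3) = 0.83; P(heads|C4) = 0.51.
Prior × likelihood for each source: 0.25·0.11=0.02750, 0.25·0.5=0.1250, 0.25·0.83=0.2075, 0.25·0.51=0.1275. Summing gives P(heads) = 0.48750.
P(Coin 2 | heads) = 0.1250 / 0.48750 = 0.2564.

Posterior probability ≈ 0.2564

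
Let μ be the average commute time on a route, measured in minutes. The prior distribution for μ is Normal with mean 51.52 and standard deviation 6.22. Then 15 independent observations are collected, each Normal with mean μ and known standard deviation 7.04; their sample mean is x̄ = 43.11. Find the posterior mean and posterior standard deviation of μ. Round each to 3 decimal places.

Posterior mean ≈ 43.772; posterior SD ≈ 1.745

Prior precision 1/τ₀² = 1/6.22² = 0.0258475; data precision n/σ² = 15/7.04² = 0.302654.
Posterior precision = 0.0258475 + 0.302654 = 0.328501, giving posterior SD = 1/√0.328501 = 1.745.
Posterior mean = (0.0258475·51.52 + 0.302654·43.11) / 0.328501 = 43.772.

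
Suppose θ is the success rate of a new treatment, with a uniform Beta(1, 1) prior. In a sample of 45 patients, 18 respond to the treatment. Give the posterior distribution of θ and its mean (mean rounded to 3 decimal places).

Posterior: Beta(19, 28); mean ≈ 0.404

Observing 18 successes and 27 failures updates Beta(1, 1) by adding the success and failure counts to the two shape parameters: α = 1+18 = 19, β = 1+27 = 28.
E[θ | data] = 19/(19+28) = 0.404.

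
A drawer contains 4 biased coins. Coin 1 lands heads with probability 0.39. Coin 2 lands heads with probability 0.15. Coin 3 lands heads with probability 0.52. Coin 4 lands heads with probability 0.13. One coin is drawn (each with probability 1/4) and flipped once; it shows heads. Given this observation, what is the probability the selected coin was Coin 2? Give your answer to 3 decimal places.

P(heads|C1) = 0.39; P(heads|C2) = 0.15; P(heads|C3) = 0.52; P(heads|C4) = 0.13.
Prior × likelihood for each source: 0.25·0.39=0.09750, 0.25·0.15=0.03750, 0.25·0.52=0.1300, 0.25·0.13=0.03250. Summing gives P(heads) = 0.29750.
P(Coin 2 | heads) = 0.03750 / 0.29750 = 0.126.

Posterior probability ≈ 0.126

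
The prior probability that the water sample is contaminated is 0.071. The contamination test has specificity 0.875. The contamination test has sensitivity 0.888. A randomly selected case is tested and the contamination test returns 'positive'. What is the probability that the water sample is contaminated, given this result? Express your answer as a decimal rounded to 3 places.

Let H be the event that the water sample is contaminated. P(H) = 0.071, so P(¬H) = 0.929. With E the 'positive' result, P(E|H) = 0.888 and P(E|¬H) = 0.125.
P(E) = 0.888·0.071 + 0.125·0.929 = 0.063048 + 0.11613 = 0.17917.
By Bayes' theorem, P(H|E) = 0.063048 / 0.17917 = 0.352.

P(H | E) ≈ 0.352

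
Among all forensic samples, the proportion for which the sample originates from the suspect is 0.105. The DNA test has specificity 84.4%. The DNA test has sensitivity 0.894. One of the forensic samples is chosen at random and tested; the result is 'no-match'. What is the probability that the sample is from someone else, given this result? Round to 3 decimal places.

Let H be the event that the sample originates from the suspect. P(H) = 0.105, so P(¬H) = 0.895. With E the 'no-match' result, P(E|H) = 0.106 and P(E|¬H) = 0.844.
P(E) = 0.106·0.105 + 0.844·0.895 = 0.011130 + 0.75538 = 0.76651.
By Bayes' theorem, P(H|E) = 0.011130 / 0.76651 = 0.015. Hence P(¬H|E) = 1 − 0.015 = 0.985.

P(¬H | E) ≈ 0.985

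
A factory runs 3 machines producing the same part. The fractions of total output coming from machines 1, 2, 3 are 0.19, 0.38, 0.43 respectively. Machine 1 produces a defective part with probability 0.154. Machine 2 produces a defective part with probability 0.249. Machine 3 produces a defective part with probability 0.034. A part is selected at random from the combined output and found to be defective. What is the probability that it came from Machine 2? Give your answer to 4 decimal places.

P(defective|M1) = 0.154; P(defective|M2) = 0.249; P(defective|M3) = 0.034.
Prior × likelihood for each source: 0.19·0.154=0.02926, 0.38·0.249=0.09462, 0.43·0.034=0.01462. Summing gives P(defective) = 0.13850.
P(Machine 2 | defective) = 0.09462 / 0.13850 = 0.6832.

Posterior probability ≈ 0.6832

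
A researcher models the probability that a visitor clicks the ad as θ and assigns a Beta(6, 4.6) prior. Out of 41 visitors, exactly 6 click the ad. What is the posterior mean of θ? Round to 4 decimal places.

The binomial likelihood is conjugate to the Beta prior: with 6 successes and 35 failures, the posterior is Beta(6+6, 4.6+35) = Beta(12, 39.6).
E[θ | data] = 12/(12+39.6) = 0.2326.

Posterior mean ≈ 0.2326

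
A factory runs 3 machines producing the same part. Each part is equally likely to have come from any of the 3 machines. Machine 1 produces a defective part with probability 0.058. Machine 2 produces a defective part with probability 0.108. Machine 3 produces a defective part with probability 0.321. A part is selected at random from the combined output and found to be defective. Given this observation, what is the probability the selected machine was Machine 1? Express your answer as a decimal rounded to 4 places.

Posterior probability ≈ 0.1191

Tabulate prior·likelihood by source: [1] prior 0.333333, lik 0.058, product 0.01933; [2] prior 0.333333, lik 0.108, product 0.03600; [3] prior 0.333333, lik 0.321, product 0.1070.
Normalizing constant = 0.16233; the posterior for Machine 1 is its product over the sum, 0.01933/0.16233 = 0.1191.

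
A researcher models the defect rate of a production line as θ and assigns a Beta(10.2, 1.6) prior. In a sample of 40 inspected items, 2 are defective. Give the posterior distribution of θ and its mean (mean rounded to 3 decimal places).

Posterior: Beta(12.2, 39.6); mean ≈ 0.236

The binomial likelihood is conjugate to the Beta prior: with 2 successes and 38 failures, the posterior is Beta(10.2+2, 1.6+38) = Beta(12.2, 39.6).
E[θ | data] = 12.2/(12.2+39.6) = 0.236.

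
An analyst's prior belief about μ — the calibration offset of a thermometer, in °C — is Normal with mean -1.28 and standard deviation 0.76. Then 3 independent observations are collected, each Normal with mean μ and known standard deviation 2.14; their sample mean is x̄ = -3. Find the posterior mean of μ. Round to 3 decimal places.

With known σ, the Normal prior is conjugate. Weight on the data is w = (n/σ²)/(n/σ² + 1/τ₀²) = 0.655079/(0.655079+1.73130) = 0.27451.
Posterior mean = w·x̄ + (1−w)·μ₀ = 0.27451·-3 + 0.72549·-1.28 = -1.752.

Posterior mean ≈ -1.752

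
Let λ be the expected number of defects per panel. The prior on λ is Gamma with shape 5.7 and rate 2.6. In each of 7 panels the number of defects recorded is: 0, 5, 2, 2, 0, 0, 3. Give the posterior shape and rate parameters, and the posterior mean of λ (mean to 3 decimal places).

Total count ∑xᵢ = 12 over n = 7 panels.
Gamma is conjugate to the Poisson likelihood: posterior is Gamma(shape = 5.7+12 = 17.7, rate = 2.6+7 = 9.6).
Posterior mean = shape/rate = 17.7/9.6 = 1.844.

Posterior: Gamma(shape=17.7, rate=9.6); mean ≈ 1.844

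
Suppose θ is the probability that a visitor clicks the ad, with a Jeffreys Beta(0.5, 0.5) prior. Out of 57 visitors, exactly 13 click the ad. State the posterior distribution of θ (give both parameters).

Posterior: Beta(13.5, 44.5)

Observing 13 successes and 44 failures updates Beta(0.5, 0.5) by adding the success and failure counts to the two shape parameters: α = 0.5+13 = 13.5, β = 0.5+44 = 44.5.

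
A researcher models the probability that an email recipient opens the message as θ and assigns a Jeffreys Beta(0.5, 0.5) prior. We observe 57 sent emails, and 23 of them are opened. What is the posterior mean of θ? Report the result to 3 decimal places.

Observing 23 successes and 34 failures updates Beta(0.5, 0.5) by adding the success and failure counts to the two shape parameters: α = 0.5+23 = 23.5, β = 0.5+34 = 34.5.
E[θ | data] = 23.5/(23.5+34.5) = 0.405.

Posterior mean ≈ 0.405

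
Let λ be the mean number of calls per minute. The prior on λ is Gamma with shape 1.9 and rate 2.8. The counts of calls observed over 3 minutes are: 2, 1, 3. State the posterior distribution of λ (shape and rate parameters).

Posterior: Gamma(shape=7.9, rate=5.8)

Total count ∑xᵢ = 6 over n = 3 minutes.
Gamma is conjugate to the Poisson likelihood: posterior is Gamma(shape = 1.9+6 = 7.9, rate = 2.8+3 = 5.8).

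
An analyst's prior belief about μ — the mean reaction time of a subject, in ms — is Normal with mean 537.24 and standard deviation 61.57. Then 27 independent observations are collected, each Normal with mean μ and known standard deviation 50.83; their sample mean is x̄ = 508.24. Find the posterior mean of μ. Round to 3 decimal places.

Posterior mean ≈ 508.954

With known σ, the Normal prior is conjugate. Weight on the data is w = (n/σ²)/(n/σ² + 1/τ₀²) = 0.0104502/(0.0104502+0.00026379) = 0.97538.
Posterior mean = w·x̄ + (1−w)·μ₀ = 0.97538·508.24 + 0.024621·537.24 = 508.954.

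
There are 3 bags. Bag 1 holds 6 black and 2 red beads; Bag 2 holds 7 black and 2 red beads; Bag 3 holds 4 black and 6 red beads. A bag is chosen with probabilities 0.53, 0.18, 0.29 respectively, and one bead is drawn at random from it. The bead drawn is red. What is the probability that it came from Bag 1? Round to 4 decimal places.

Posterior probability ≈ 0.3824

P(red|Bag 1) = 0.25; P(red|Bag 2) = 0.2222; P(red|Bag 3) = 0.6.
Prior × likelihood for each source: 0.53·0.25=0.1325, 0.18·0.2222=0.04000, 0.29·0.6=0.1740. Summing gives P(red) = 0.34650.
P(Bag 1 | red) = 0.1325 / 0.34650 = 0.3824.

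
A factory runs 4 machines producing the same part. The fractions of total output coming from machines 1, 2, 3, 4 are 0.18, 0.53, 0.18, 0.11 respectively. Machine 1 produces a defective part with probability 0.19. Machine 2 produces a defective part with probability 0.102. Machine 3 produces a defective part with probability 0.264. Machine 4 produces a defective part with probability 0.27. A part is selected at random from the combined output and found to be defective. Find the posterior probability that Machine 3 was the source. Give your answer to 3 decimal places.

Posterior probability ≈ 0.287

P(defective|M1) = 0.19; P(defective|M2) = 0.102; P(defective|M3) = 0.264; P(defective|M4) = 0.27.
Prior × likelihood for each source: 0.18·0.19=0.03420, 0.53·0.102=0.05406, 0.18·0.264=0.04752, 0.11·0.27=0.02970. Summing gives P(defective) = 0.16548.
P(Machine 3 | defective) = 0.04752 / 0.16548 = 0.287.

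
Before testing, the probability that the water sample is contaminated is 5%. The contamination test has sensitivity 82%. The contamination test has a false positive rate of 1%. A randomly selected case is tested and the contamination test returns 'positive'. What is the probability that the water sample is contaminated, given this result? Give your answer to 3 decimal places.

P(H | E) ≈ 0.812

Write H for 'the water sample is contaminated'. Prior odds H:¬H = 0.05/0.95 = 0.052632. For the 'positive' outcome, the likelihood ratio is 0.82/0.01 = 82.000.
Posterior odds = 0.052632 × 82.000 = 4.3158, so P(H|E) = 4.3158/(1+4.3158) = 0.812.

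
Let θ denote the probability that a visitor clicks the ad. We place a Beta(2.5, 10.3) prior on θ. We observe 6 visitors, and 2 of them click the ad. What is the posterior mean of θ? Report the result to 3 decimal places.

Observing 2 successes and 4 failures updates Beta(2.5, 10.3) by adding the success and failure counts to the two shape parameters: α = 2.5+2 = 4.5, β = 10.3+4 = 14.3.
E[θ | data] = 4.5/(4.5+14.3) = 0.239.

Posterior mean ≈ 0.239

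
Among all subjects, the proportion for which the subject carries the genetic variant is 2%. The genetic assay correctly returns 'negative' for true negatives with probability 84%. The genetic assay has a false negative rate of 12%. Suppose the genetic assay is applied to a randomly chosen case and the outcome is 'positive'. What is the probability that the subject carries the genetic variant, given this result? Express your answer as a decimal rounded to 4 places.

Write H for 'the subject carries the genetic variant'. Prior odds H:¬H = 0.02/0.98 = 0.020408. For the 'positive' outcome, the likelihood ratio is 0.88/0.16 = 5.5000.
Posterior odds = 0.020408 × 5.5000 = 0.11224, so P(H|E) = 0.11224/(1+0.11224) = 0.1009.

P(H | E) ≈ 0.1009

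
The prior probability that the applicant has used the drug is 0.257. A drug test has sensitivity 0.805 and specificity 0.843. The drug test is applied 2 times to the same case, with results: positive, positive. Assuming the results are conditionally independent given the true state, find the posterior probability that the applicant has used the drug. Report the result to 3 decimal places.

With H the event that the applicant has used the drug, the joint likelihood of the observed sequence is P(data|H) = 0.805·0.805 = 0.64803 and P(data|¬H) = 0.157·0.157 = 0.024649.
Bayes: P(H|data) = 0.257·0.64803 / (0.257·0.64803 + 0.743·0.024649) = 0.16654/0.18486 = 0.9009.

Posterior P(H) ≈ 0.901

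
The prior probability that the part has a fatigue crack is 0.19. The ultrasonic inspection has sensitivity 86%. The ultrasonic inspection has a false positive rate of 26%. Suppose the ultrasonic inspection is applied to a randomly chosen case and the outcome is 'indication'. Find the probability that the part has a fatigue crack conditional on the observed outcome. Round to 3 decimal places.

P(H | E) ≈ 0.437

Write H for 'the part has a fatigue crack'. Prior odds H:¬H = 0.19/0.81 = 0.23457. For the 'indication' outcome, the likelihood ratio is 0.86/0.26 = 3.3077.
Posterior odds = 0.23457 × 3.3077 = 0.77588, so P(H|E) = 0.77588/(1+0.77588) = 0.437.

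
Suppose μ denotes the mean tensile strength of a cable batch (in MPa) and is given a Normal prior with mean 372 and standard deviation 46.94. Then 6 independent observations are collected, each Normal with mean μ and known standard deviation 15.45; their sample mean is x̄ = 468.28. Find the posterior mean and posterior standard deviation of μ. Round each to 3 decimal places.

Prior precision 1/τ₀² = 1/46.94² = 0.00045385; data precision n/σ² = 6/15.45² = 0.0251359.
Posterior precision = 0.00045385 + 0.0251359 = 0.0255897, giving posterior SD = 1/√0.0255897 = 6.251.
Posterior mean = (0.00045385·372 + 0.0251359·468.28) / 0.0255897 = 466.572.

Posterior mean ≈ 466.572; posterior SD ≈ 6.251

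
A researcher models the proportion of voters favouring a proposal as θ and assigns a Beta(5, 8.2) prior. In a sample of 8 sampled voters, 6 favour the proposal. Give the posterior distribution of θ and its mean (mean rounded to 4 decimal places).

Posterior: Beta(11, 10.2); mean ≈ 0.5189

The binomial likelihood is conjugate to the Beta prior: with 6 successes and 2 failures, the posterior is Beta(5+6, 8.2+2) = Beta(11, 10.2).
Posterior mean = α/(α+β) = 11/21.2 = 0.5189.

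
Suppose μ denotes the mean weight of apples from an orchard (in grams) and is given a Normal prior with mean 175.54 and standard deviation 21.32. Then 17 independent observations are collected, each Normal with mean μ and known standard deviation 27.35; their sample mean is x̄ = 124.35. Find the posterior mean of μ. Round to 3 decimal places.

With known σ, the Normal prior is conjugate. Weight on the data is w = (n/σ²)/(n/σ² + 1/τ₀²) = 0.0227266/(0.0227266+0.00220001) = 0.91174.
Posterior mean = w·x̄ + (1−w)·μ₀ = 0.91174·124.35 + 0.088260·175.54 = 128.868.

Posterior mean ≈ 128.868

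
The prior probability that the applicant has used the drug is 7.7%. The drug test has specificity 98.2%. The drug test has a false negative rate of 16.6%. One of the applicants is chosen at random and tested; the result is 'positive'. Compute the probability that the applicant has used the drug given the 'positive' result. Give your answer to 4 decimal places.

P(H | E) ≈ 0.7945

Let H be the event that the applicant has used the drug. P(H) = 0.077, so P(¬H) = 0.923. With E the 'positive' result, P(E|H) = 0.834 and P(E|¬H) = 0.018.
P(E) = 0.834·0.077 + 0.018·0.923 = 0.064218 + 0.016614 = 0.080832.
By Bayes' theorem, P(H|E) = 0.064218 / 0.080832 = 0.7945.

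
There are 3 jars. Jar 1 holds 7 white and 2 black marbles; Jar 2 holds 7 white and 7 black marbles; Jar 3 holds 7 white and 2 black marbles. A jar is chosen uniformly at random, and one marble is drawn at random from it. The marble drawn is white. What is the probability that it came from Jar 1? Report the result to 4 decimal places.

Posterior probability ≈ 0.3784

Tabulate prior·likelihood by source: [1] prior 0.333333, lik 0.7778, product 0.2593; [2] prior 0.333333, lik 0.5, product 0.1667; [3] prior 0.333333, lik 0.7778, product 0.2593.
Normalizing constant = 0.68519; the posterior for Jar 1 is its product over the sum, 0.2593/0.68519 = 0.3784.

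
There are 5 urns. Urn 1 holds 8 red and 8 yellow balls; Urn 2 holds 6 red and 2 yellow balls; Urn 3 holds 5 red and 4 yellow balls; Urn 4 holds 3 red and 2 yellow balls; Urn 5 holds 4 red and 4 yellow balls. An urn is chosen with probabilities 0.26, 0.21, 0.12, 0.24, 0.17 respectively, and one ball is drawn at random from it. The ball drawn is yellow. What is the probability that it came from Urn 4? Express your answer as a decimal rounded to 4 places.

P(yellow|Urn 1) = 0.5; P(yellow|Urn 2) = 0.25; P(yellow|Urn 3) = 0.4444; P(yellow|Urn 4) = 0.4; P(yellow|Urn 5) = 0.5.
Prior × likelihood for each source: 0.26·0.5=0.1300, 0.21·0.25=0.05250, 0.12·0.4444=0.05333, 0.24·0.4=0.09600, 0.17·0.5=0.08500. Summing gives P(yellow) = 0.41683.
P(Urn 4 | yellow) = 0.09600 / 0.41683 = 0.2303.

Posterior probability ≈ 0.2303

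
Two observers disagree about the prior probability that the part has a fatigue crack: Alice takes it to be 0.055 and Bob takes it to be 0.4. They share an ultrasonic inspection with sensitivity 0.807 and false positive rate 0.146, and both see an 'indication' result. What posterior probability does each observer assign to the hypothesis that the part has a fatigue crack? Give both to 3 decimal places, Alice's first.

Alice: 0.243; Bob: 0.787

P('+'|H) = 0.807, P('+'|¬H) = 0.146.
Alice: numerator 0.807·0.055 = 0.044385; evidence = 0.044385+0.146·0.945 = 0.18235; posterior = 0.243.
Bob: numerator 0.807·0.4 = 0.32280; evidence = 0.32280+0.146·0.6 = 0.41040; posterior = 0.787.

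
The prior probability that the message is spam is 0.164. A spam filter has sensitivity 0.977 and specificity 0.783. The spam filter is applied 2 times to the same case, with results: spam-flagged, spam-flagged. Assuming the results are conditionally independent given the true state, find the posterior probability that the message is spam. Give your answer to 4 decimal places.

Let H be the event that the message is spam; start with P(H) = 0.164. P('spam-flagged'|H) = 0.977, P('spam-flagged'|¬H) = 0.217.
Update on result 1 ('spam-flagged'): P(H) ← 0.977·0.1640 / (0.977·0.1640 + 0.217·0.8360) = 0.16023/0.34164 = 0.4690.
Update on result 2 ('spam-flagged'): P(H) ← 0.977·0.4690 / (0.977·0.4690 + 0.217·0.5310) = 0.45821/0.57344 = 0.7991.

Posterior P(H) ≈ 0.7991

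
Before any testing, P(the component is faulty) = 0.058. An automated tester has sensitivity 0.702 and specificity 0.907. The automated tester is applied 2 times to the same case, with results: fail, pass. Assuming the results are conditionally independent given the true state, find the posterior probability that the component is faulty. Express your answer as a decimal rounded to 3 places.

Let H be the event that the component is faulty; start with P(H) = 0.058. P('fail'|H) = 0.702, P('fail'|¬H) = 0.093.
Update on result 1 ('fail'): P(H) ← 0.702·0.0580 / (0.702·0.0580 + 0.093·0.9420) = 0.040716/0.12832 = 0.3173.
Update on result 2 ('pass'): P(H) ← 0.298·0.3173 / (0.298·0.3173 + 0.907·0.6827) = 0.094554/0.71377 = 0.1325.

Posterior P(H) ≈ 0.132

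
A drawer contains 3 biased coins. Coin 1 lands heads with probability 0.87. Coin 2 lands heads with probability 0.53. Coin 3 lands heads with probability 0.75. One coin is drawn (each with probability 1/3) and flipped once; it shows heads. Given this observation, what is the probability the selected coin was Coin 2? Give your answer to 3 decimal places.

Posterior probability ≈ 0.247

P(heads|C1) = 0.87; P(heads|C2) = 0.53; P(heads|C3) = 0.75.
Prior × likelihood for each source: 0.333333·0.87=0.2900, 0.333333·0.53=0.1767, 0.333333·0.75=0.2500. Summing gives P(heads) = 0.71667.
P(Coin 2 | heads) = 0.1767 / 0.71667 = 0.247.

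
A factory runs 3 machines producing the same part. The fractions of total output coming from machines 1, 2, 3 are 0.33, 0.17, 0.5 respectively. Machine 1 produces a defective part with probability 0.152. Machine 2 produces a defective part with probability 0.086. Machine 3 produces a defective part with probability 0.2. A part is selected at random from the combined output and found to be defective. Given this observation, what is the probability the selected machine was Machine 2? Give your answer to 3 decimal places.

Posterior probability ≈ 0.089

P(defective|M1) = 0.152; P(defective|M2) = 0.086; P(defective|M3) = 0.2.
Prior × likelihood for each source: 0.33·0.152=0.05016, 0.17·0.086=0.01462, 0.5·0.2=0.1000. Summing gives P(defective) = 0.16478.
P(Machine 2 | defective) = 0.01462 / 0.16478 = 0.089.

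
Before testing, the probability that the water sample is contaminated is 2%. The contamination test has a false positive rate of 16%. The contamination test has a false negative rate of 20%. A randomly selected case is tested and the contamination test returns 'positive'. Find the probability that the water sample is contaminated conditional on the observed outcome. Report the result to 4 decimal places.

Write H for 'the water sample is contaminated'. Prior odds H:¬H = 0.02/0.98 = 0.020408. For the 'positive' outcome, the likelihood ratio is 0.8/0.16 = 5.0000.
Posterior odds = 0.020408 × 5.0000 = 0.10204, so P(H|E) = 0.10204/(1+0.10204) = 0.0926.

P(H | E) ≈ 0.0926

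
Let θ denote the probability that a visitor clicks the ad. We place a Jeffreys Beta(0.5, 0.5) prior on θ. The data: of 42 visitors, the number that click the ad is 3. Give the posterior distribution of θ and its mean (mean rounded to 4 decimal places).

Observing 3 successes and 39 failures updates Beta(0.5, 0.5) by adding the success and failure counts to the two shape parameters: α = 0.5+3 = 3.5, β = 0.5+39 = 39.5.
Posterior mean = α/(α+β) = 3.5/43 = 0.0814.

Posterior: Beta(3.5, 39.5); mean ≈ 0.0814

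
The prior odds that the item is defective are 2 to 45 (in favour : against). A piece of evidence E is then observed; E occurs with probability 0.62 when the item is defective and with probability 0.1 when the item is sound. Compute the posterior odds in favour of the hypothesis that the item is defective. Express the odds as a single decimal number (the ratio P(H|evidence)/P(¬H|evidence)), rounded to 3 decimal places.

Posterior odds ≈ 0.276

Prior odds = 2/45 = 0.044444. In log-odds, ln(0.044444) = -3.1135.
Add log likelihood ratio: ln(6.2000) = 1.8245.
Posterior log-odds = -1.2890, so posterior odds = exp(-1.2890) = 0.27556.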